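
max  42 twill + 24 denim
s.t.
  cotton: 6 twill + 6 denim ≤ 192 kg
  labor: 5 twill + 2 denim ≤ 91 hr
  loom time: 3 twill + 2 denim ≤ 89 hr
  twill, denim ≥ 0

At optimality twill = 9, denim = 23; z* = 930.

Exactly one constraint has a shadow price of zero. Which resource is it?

cotton: 192/192 (binding)
labor: 91/91 (binding)
loom time: 73/89 (slack 16)
By complementary slackness, a constraint with positive slack has shadow price 0 → loom time.

loom time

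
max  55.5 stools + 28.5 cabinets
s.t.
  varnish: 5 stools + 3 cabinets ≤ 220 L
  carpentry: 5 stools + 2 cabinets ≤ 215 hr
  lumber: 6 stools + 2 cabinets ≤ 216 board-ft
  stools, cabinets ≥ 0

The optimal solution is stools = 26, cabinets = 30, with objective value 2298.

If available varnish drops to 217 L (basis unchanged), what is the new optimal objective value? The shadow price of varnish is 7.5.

2275.5

Δb = -3, so new z* = 2298 + (7.5)·(-3) = 2298 − 22.5 = 2275.5.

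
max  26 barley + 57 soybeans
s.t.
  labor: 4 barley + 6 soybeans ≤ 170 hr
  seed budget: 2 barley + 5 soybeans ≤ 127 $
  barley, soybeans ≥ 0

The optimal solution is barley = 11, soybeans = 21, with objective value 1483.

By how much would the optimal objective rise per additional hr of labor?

2

Check each constraint at x*: labor 170/170 (tight); seed budget 127/127 (tight).
Dual feasibility on the basic columns requires 4·y_labor + 2·y_seed budget = 26, 6·y_labor + 5·y_seed budget = 57.
→ y_labor = 2 and y_seed budget = 9.
Shadow price of labor = 2.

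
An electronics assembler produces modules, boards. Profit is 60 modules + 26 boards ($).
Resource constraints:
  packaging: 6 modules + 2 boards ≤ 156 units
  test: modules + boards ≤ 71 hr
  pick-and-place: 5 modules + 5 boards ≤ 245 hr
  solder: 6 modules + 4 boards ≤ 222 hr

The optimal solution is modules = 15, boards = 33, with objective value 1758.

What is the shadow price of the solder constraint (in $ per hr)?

3

At the optimum: packaging uses 156 of 156 (binding); test uses 48 of 71 (slack = 23); pick-and-place uses 240 of 245 (slack = 5); solder uses 222 of 222 (binding).
Since test, pick-and-place are not tight, their duals are 0.
From A_Bᵀ y = c: 6·y_packaging + 6·y_solder = 60; 2·y_packaging + 4·y_solder = 26.
This yields shadow prices y_packaging = 7, y_solder = 3.
Shadow price of solder = 3.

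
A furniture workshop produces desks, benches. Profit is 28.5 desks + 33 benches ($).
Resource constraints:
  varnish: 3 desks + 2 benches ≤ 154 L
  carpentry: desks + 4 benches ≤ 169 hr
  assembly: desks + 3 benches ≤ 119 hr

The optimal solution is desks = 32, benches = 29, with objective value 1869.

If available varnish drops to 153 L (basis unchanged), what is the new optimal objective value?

At the optimum: varnish uses 154 of 154 (binding); carpentry uses 148 of 169 (slack = 21); assembly uses 119 of 119 (binding).
Slack constraints have shadow price 0 (complementary slackness).
The binding rows give the dual system: 3·y_varnish + 1·y_assembly = 28.5 and 2·y_varnish + 3·y_assembly = 33.
Solving: y_varnish = 7.5, y_assembly = 6.
Δz = y_varnish·Δb = 7.5 × (-1) = -7.5, so new z* = 1869 − 7.5 = 1861.5.

1861.5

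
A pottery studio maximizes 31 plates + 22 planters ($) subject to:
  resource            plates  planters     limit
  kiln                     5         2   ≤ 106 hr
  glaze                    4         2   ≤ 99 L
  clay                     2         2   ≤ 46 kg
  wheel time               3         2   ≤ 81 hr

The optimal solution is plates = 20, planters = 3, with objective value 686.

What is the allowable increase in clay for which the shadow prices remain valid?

Binding constraints: kiln, clay. The basis is B = [[5,2],[2,2]] with det 6.
Per unit increase in clay, x* moves by d = (-0.3333, 0.8333).
The basis stays optimal until wheel time becomes binding; allowable increase = 22.5 kg.

22.5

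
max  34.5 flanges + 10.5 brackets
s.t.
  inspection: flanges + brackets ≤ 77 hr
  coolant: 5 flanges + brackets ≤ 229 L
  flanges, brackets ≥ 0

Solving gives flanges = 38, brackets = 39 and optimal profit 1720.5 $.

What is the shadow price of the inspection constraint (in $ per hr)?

4.5

Check each constraint at x*: inspection 77/77 (tight); coolant 229/229 (tight).
The binding rows give the dual system: 1·y_inspection + 5·y_coolant = 34.5 and 1·y_inspection + 1·y_coolant = 10.5.
→ y_inspection = 4.5 and y_coolant = 6.
Shadow price of inspection = 4.5.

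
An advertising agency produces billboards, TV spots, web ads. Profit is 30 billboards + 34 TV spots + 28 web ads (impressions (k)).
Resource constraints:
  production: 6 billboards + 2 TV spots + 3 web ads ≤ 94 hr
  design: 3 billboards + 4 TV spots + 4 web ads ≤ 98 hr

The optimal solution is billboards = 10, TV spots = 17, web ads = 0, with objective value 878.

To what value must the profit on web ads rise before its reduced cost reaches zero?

At the optimum: production uses 94 of 94 (binding); design uses 98 of 98 (binding).
From A_Bᵀ y = c: 6·y_production + 3·y_design = 30; 2·y_production + 4·y_design = 34.
→ y_production = 1 and y_design = 8.
web ads enters the basis when its profit ≥ yᵀa₃ = 1·3 + 8·4 = 35.

35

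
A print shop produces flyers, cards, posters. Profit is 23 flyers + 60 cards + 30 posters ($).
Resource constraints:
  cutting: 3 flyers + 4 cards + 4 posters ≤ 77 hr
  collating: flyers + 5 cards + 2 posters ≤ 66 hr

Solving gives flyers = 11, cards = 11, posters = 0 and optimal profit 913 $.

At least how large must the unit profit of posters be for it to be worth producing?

36

Both cutting and collating are binding at x*.
From A_Bᵀ y = c: 3·y_cutting + 1·y_collating = 23; 4·y_cutting + 5·y_collating = 60.
→ y_cutting = 5 and y_collating = 8.
posters enters the basis when its profit ≥ yᵀa₃ = 5·4 + 8·2 = 36.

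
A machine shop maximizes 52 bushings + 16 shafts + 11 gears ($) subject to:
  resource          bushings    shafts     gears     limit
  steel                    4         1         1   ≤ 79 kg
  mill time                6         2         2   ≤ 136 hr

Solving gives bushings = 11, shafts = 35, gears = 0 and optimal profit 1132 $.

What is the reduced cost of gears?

-5

Both steel and mill time are binding at x*.
The binding rows give the dual system: 4·y_steel + 6·y_mill time = 52 and 1·y_steel + 2·y_mill time = 16.
→ y_steel = 4 and y_mill time = 6.
Reduced cost of gears: c₃ − yᵀa₃ = 11 − (4·1 + 6·2) = 11 − 16 = -5.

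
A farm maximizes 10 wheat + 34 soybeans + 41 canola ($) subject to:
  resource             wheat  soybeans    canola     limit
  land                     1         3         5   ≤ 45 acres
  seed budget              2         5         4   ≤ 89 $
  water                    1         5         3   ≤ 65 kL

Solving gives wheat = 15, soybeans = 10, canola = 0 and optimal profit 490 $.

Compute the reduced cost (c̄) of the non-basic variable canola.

-5

Binding: land and water. Non-binding: seed budget (9 unused).
Slack constraints have shadow price 0 (complementary slackness).
From A_Bᵀ y = c: 1·y_land + 1·y_water = 10; 3·y_land + 5·y_water = 34.
This yields shadow prices y_land = 8, y_water = 2.
Reduced cost of canola: c₃ − yᵀa₃ = 41 − (8·5 + 2·3) = 41 − 46 = -5.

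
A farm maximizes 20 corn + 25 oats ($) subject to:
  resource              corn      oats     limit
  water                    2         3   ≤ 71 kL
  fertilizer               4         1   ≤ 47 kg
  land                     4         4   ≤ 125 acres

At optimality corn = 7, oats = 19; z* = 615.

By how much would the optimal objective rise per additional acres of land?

0

Check each constraint at x*: water 71/71 (tight); fertilizer 47/47 (tight); land 104/125 (slack 21).
Slack constraints have shadow price 0 (complementary slackness).
From A_Bᵀ y = c: 2·y_water + 4·y_fertilizer = 20; 3·y_water + 1·y_fertilizer = 25.
→ y_water = 8 and y_fertilizer = 1.
Shadow price of land = 0.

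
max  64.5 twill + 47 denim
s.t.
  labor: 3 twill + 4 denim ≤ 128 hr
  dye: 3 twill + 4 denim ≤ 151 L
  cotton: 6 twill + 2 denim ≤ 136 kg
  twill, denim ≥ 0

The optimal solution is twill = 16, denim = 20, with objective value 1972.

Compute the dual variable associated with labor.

At the optimum: labor uses 128 of 128 (binding); dye uses 128 of 151 (slack = 23); cotton uses 136 of 136 (binding).
Slack constraints have shadow price 0 (complementary slackness).
The binding rows give the dual system: 3·y_labor + 6·y_cotton = 64.5 and 4·y_labor + 2·y_cotton = 47.
Solving: y_labor = 8.5, y_cotton = 6.5.
Shadow price of labor = 8.5.

8.5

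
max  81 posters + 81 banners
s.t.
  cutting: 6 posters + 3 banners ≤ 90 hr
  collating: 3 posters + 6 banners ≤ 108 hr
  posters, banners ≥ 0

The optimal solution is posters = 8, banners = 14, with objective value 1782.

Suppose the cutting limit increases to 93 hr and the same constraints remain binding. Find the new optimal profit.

At the optimum: cutting uses 90 of 90 (binding); collating uses 108 of 108 (binding).
From A_Bᵀ y = c: 6·y_cutting + 3·y_collating = 81; 3·y_cutting + 6·y_collating = 81.
This yields shadow prices y_cutting = 9, y_collating = 9.
Δz = y_cutting·Δb = 9 × (3) = 27, so new z* = 1782 + 27 = 1809.

1809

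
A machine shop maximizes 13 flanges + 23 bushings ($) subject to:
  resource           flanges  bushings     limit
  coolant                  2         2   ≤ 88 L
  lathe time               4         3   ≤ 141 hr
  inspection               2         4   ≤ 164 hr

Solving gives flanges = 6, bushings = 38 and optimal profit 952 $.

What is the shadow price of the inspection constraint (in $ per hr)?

Check each constraint at x*: coolant 88/88 (tight); lathe time 138/141 (slack 3); inspection 164/164 (tight).
Slack constraints have shadow price 0 (complementary slackness).
From A_Bᵀ y = c: 2·y_coolant + 2·y_inspection = 13; 2·y_coolant + 4·y_inspection = 23.
→ y_coolant = 1.5 and y_inspection = 5.
Shadow price of inspection = 5.

5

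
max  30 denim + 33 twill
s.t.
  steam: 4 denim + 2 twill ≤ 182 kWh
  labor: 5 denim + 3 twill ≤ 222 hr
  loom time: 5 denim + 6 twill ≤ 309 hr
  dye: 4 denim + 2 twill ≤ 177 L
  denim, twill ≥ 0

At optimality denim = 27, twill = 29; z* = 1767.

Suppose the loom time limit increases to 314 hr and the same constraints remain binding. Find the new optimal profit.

1792

At the optimum: steam uses 166 of 182 (slack = 16); labor uses 222 of 222 (binding); loom time uses 309 of 309 (binding); dye uses 166 of 177 (slack = 11).
Slack constraints have shadow price 0 (complementary slackness).
From A_Bᵀ y = c: 5·y_labor + 5·y_loom time = 30; 3·y_labor + 6·y_loom time = 33.
This yields shadow prices y_labor = 1, y_loom time = 5.
Δz = y_loom time·Δb = 5 × (5) = 25, so new z* = 1767 + 25 = 1792.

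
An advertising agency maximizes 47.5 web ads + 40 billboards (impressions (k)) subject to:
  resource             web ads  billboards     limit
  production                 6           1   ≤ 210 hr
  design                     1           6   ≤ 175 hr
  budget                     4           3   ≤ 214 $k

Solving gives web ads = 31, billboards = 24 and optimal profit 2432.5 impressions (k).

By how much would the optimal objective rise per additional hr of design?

Check each constraint at x*: production 210/210 (tight); design 175/175 (tight); budget 196/214 (slack 18).
By complementary slackness, y = 0 for the non-binding constraint.
From A_Bᵀ y = c: 6·y_production + 1·y_design = 47.5; 1·y_production + 6·y_design = 40.
→ y_production = 7 and y_design = 5.5.
Shadow price of design = 5.5.

5.5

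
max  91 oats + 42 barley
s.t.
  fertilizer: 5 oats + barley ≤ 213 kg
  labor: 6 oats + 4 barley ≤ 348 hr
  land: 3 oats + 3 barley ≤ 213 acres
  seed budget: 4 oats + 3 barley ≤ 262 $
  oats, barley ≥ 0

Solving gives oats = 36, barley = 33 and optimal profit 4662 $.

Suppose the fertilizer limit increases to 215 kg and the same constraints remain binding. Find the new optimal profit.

Binding: fertilizer and labor. Non-binding: land (6 unused), seed budget (19 unused).
By complementary slackness, y = 0 for the non-binding constraints.
The binding rows give the dual system: 5·y_fertilizer + 6·y_labor = 91 and 1·y_fertilizer + 4·y_labor = 42.
→ y_fertilizer = 8 and y_labor = 8.5.
Δz = y_fertilizer·Δb = 8 × (2) = 16, so new z* = 4662 + 16 = 4678.

4678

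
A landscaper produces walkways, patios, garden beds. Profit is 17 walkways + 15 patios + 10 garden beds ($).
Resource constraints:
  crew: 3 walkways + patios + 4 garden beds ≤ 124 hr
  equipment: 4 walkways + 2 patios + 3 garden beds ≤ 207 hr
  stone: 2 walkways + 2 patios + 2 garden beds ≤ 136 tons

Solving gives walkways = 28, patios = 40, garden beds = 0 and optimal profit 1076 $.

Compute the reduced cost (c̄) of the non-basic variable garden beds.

-8

Check each constraint at x*: crew 124/124 (tight); equipment 192/207 (slack 15); stone 136/136 (tight).
Slack constraints have shadow price 0 (complementary slackness).
From A_Bᵀ y = c: 3·y_crew + 2·y_stone = 17; 1·y_crew + 2·y_stone = 15.
Solving: y_crew = 1, y_stone = 7.
Reduced cost of garden beds: c₃ − yᵀa₃ = 10 − (1·4 + 7·2) = 10 − 18 = -8.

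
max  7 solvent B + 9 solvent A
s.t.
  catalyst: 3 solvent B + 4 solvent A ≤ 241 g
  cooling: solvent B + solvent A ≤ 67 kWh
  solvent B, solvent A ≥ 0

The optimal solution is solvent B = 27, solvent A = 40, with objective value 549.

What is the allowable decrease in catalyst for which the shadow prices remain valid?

Binding constraints: catalyst, cooling. The basis is B = [[3,4],[1,1]] with det -1.
Per unit decrease in catalyst, x* moves by d = (1, -1).
The basis stays optimal until solvent A reaches 0; allowable decrease = 40 g.

40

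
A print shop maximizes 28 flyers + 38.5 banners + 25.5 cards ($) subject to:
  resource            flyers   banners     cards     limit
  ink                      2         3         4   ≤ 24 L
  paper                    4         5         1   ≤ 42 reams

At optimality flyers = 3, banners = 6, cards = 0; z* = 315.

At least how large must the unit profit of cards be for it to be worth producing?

31.5

Both ink and paper are binding at x*.
From A_Bᵀ y = c: 2·y_ink + 4·y_paper = 28; 3·y_ink + 5·y_paper = 38.5.
Solving: y_ink = 7, y_paper = 3.5.
cards enters the basis when its profit ≥ yᵀa₃ = 7·4 + 3.5·1 = 31.5.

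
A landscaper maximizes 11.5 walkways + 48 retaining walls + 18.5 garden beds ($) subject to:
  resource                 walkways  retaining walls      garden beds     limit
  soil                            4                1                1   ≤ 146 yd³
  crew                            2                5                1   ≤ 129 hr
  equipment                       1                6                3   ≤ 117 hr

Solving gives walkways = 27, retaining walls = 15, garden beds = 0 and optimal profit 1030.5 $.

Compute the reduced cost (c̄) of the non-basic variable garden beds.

-1

Check each constraint at x*: soil 123/146 (slack 23); crew 129/129 (tight); equipment 117/117 (tight).
Slack constraints have shadow price 0 (complementary slackness).
Dual feasibility on the basic columns requires 2·y_crew + 1·y_equipment = 11.5, 5·y_crew + 6·y_equipment = 48.
This yields shadow prices y_crew = 3, y_equipment = 5.5.
Reduced cost of garden beds: c₃ − yᵀa₃ = 18.5 − (3·1 + 5.5·3) = 18.5 − 19.5 = -1.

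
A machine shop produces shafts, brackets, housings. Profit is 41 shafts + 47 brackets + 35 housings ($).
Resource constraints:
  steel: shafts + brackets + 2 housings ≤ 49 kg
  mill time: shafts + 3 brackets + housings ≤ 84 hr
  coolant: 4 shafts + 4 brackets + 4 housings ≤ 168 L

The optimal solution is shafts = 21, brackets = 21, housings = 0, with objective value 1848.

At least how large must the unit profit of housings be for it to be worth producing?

41

Binding: mill time and coolant. Non-binding: steel (7 unused).
Slack constraints have shadow price 0 (complementary slackness).
The binding rows give the dual system: 1·y_mill time + 4·y_coolant = 41 and 3·y_mill time + 4·y_coolant = 47.
Solving: y_mill time = 3, y_coolant = 9.5.
housings enters the basis when its profit ≥ yᵀa₃ = 3·1 + 9.5·4 = 41.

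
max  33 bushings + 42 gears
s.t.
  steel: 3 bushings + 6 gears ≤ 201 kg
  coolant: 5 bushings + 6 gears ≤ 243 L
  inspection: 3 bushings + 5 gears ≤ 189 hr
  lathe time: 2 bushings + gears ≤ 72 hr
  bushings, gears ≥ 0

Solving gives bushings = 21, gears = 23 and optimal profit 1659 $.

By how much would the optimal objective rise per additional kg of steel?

Check each constraint at x*: steel 201/201 (tight); coolant 243/243 (tight); inspection 178/189 (slack 11); lathe time 65/72 (slack 7).
Since inspection, lathe time are not tight, their duals are 0.
Dual feasibility on the basic columns requires 3·y_steel + 5·y_coolant = 33, 6·y_steel + 6·y_coolant = 42.
Solving: y_steel = 1, y_coolant = 6.
Shadow price of steel = 1.

1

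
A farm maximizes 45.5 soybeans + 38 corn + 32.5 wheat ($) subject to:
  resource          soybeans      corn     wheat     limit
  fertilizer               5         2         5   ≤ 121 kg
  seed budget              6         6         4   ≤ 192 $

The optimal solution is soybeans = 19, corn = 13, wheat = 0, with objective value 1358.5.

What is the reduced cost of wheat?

-2

At the optimum: fertilizer uses 121 of 121 (binding); seed budget uses 192 of 192 (binding).
Dual feasibility on the basic columns requires 5·y_fertilizer + 6·y_seed budget = 45.5, 2·y_fertilizer + 6·y_seed budget = 38.
Solving: y_fertilizer = 2.5, y_seed budget = 5.5.
Reduced cost of wheat: c₃ − yᵀa₃ = 32.5 − (2.5·5 + 5.5·4) = 32.5 − 34.5 = -2.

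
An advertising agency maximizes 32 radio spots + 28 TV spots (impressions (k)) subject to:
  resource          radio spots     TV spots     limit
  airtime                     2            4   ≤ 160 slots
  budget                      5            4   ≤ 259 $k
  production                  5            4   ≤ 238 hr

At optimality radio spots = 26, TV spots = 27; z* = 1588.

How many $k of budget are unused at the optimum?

21

budget used = 5·26 + 4·27 = 238; slack = 259 − 238 = 21.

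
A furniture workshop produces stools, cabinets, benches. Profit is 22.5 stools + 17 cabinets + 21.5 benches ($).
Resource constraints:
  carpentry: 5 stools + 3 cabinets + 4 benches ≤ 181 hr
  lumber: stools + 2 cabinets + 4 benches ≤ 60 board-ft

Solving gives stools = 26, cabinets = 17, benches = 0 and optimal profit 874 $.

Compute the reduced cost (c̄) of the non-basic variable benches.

At the optimum: carpentry uses 181 of 181 (binding); lumber uses 60 of 60 (binding).
Dual feasibility on the basic columns requires 5·y_carpentry + 1·y_lumber = 22.5, 3·y_carpentry + 2·y_lumber = 17.
This yields shadow prices y_carpentry = 4, y_lumber = 2.5.
Reduced cost of benches: c₃ − yᵀa₃ = 21.5 − (4·4 + 2.5·4) = 21.5 − 26 = -4.5.

-4.5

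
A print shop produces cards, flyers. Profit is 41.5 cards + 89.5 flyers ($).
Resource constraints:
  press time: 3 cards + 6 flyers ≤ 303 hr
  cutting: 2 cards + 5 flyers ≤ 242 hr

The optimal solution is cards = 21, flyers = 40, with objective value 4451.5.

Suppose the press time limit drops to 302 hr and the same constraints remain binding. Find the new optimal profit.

At the optimum: press time uses 303 of 303 (binding); cutting uses 242 of 242 (binding).
From A_Bᵀ y = c: 3·y_press time + 2·y_cutting = 41.5; 6·y_press time + 5·y_cutting = 89.5.
Solving: y_press time = 9.5, y_cutting = 6.5.
Δz = y_press time·Δb = 9.5 × (-1) = -9.5, so new z* = 4451.5 − 9.5 = 4442.

4442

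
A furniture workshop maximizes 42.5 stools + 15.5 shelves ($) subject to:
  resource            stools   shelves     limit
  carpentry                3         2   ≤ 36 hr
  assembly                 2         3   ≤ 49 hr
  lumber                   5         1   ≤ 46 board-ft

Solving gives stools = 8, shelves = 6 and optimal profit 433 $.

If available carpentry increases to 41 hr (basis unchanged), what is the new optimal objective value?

458

Binding: carpentry and lumber. Non-binding: assembly (15 unused).
Slack constraints have shadow price 0 (complementary slackness).
From A_Bᵀ y = c: 3·y_carpentry + 5·y_lumber = 42.5; 2·y_carpentry + 1·y_lumber = 15.5.
This yields shadow prices y_carpentry = 5, y_lumber = 5.5.
Δz = y_carpentry·Δb = 5 × (5) = 25, so new z* = 433 + 25 = 458.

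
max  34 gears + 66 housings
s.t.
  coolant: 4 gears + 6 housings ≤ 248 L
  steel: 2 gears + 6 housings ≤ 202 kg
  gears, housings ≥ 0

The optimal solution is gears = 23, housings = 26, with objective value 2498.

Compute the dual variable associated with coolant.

6

Check each constraint at x*: coolant 248/248 (tight); steel 202/202 (tight).
The binding rows give the dual system: 4·y_coolant + 2·y_steel = 34 and 6·y_coolant + 6·y_steel = 66.
This yields shadow prices y_coolant = 6, y_steel = 5.
Shadow price of coolant = 6.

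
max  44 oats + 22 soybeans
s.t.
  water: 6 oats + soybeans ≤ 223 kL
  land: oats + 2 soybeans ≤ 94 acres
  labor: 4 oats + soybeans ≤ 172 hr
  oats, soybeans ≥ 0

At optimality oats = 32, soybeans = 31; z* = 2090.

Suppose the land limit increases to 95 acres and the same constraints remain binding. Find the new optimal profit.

2098

Check each constraint at x*: water 223/223 (tight); land 94/94 (tight); labor 159/172 (slack 13).
Slack constraints have shadow price 0 (complementary slackness).
Dual feasibility on the basic columns requires 6·y_water + 1·y_land = 44, 1·y_water + 2·y_land = 22.
→ y_water = 6 and y_land = 8.
Δz = y_land·Δb = 8 × (1) = 8, so new z* = 2090 + 8 = 2098.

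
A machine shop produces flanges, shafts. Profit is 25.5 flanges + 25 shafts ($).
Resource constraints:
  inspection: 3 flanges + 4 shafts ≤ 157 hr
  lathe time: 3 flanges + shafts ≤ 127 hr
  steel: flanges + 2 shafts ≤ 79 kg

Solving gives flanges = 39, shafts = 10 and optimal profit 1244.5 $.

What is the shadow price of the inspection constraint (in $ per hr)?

At the optimum: inspection uses 157 of 157 (binding); lathe time uses 127 of 127 (binding); steel uses 59 of 79 (slack = 20).
Since steel is not tight, its dual is 0.
The binding rows give the dual system: 3·y_inspection + 3·y_lathe time = 25.5 and 4·y_inspection + 1·y_lathe time = 25.
Solving: y_inspection = 5.5, y_lathe time = 3.
Shadow price of inspection = 5.5.

5.5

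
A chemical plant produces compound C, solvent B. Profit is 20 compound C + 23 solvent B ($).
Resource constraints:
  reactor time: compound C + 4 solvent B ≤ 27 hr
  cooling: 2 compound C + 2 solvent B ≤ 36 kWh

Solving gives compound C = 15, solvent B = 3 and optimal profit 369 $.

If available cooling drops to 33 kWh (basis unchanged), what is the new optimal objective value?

340.5

Both reactor time and cooling are binding at x*.
The binding rows give the dual system: 1·y_reactor time + 2·y_cooling = 20 and 4·y_reactor time + 2·y_cooling = 23.
This yields shadow prices y_reactor time = 1, y_cooling = 9.5.
Δz = y_cooling·Δb = 9.5 × (-3) = -28.5, so new z* = 369 − 28.5 = 340.5.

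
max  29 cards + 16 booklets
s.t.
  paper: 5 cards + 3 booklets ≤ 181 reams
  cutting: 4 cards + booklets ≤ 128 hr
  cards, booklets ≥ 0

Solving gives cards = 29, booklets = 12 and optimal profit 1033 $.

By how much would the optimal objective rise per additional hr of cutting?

Check each constraint at x*: paper 181/181 (tight); cutting 128/128 (tight).
Dual feasibility on the basic columns requires 5·y_paper + 4·y_cutting = 29, 3·y_paper + 1·y_cutting = 16.
This yields shadow prices y_paper = 5, y_cutting = 1.
Shadow price of cutting = 1.

1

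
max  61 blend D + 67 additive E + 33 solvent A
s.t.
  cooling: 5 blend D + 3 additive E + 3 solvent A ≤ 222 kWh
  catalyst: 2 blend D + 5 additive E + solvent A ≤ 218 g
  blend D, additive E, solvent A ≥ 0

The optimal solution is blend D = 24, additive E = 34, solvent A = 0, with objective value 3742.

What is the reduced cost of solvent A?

-2

At the optimum: cooling uses 222 of 222 (binding); catalyst uses 218 of 218 (binding).
Dual feasibility on the basic columns requires 5·y_cooling + 2·y_catalyst = 61, 3·y_cooling + 5·y_catalyst = 67.
This yields shadow prices y_cooling = 9, y_catalyst = 8.
Reduced cost of solvent A: c₃ − yᵀa₃ = 33 − (9·3 + 8·1) = 33 − 35 = -2.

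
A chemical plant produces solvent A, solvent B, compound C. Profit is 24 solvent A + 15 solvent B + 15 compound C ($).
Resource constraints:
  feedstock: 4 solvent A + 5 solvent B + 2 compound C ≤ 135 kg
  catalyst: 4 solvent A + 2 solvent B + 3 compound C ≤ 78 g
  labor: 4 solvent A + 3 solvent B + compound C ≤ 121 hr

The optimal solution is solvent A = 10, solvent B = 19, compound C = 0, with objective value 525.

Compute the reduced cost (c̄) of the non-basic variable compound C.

-2

Binding: feedstock and catalyst. Non-binding: labor (24 unused).
Since labor is not tight, its dual is 0.
The binding rows give the dual system: 4·y_feedstock + 4·y_catalyst = 24 and 5·y_feedstock + 2·y_catalyst = 15.
Solving: y_feedstock = 1, y_catalyst = 5.
Reduced cost of compound C: c₃ − yᵀa₃ = 15 − (1·2 + 5·3) = 15 − 17 = -2.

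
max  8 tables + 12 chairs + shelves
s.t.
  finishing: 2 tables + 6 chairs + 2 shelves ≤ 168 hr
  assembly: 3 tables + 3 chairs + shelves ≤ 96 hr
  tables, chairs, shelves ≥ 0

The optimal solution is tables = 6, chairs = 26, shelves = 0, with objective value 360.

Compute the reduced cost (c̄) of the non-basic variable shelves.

-3

Check each constraint at x*: finishing 168/168 (tight); assembly 96/96 (tight).
From A_Bᵀ y = c: 2·y_finishing + 3·y_assembly = 8; 6·y_finishing + 3·y_assembly = 12.
This yields shadow prices y_finishing = 1, y_assembly = 2.
Reduced cost of shelves: c₃ − yᵀa₃ = 1 − (1·2 + 2·1) = 1 − 4 = -3.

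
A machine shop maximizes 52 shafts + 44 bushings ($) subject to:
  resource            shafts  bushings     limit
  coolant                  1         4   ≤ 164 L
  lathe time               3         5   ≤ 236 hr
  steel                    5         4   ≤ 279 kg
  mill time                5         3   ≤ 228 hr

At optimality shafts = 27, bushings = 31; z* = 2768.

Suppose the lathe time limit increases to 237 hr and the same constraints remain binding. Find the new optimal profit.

Binding: lathe time and mill time. Non-binding: coolant (13 unused), steel (20 unused).
Since coolant, steel are not tight, their duals are 0.
The binding rows give the dual system: 3·y_lathe time + 5·y_mill time = 52 and 5·y_lathe time + 3·y_mill time = 44.
→ y_lathe time = 4 and y_mill time = 8.
Δz = y_lathe time·Δb = 4 × (1) = 4, so new z* = 2768 + 4 = 2772.

2772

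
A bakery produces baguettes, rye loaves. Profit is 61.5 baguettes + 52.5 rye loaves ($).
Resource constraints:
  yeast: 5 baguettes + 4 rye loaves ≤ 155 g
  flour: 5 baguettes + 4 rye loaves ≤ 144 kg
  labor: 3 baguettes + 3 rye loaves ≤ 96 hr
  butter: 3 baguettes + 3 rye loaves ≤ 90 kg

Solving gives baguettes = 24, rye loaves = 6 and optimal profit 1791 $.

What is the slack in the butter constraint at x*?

0

butter used = 3·24 + 3·6 = 90; slack = 90 − 90 = 0.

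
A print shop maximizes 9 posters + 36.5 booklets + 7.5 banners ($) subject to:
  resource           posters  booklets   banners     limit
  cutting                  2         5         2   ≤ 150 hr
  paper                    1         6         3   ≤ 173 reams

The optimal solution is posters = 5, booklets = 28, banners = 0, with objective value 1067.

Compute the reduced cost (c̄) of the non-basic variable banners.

-9.5

At the optimum: cutting uses 150 of 150 (binding); paper uses 173 of 173 (binding).
The binding rows give the dual system: 2·y_cutting + 1·y_paper = 9 and 5·y_cutting + 6·y_paper = 36.5.
→ y_cutting = 2.5 and y_paper = 4.
Reduced cost of banners: c₃ − yᵀa₃ = 7.5 − (2.5·2 + 4·3) = 7.5 − 17 = -9.5.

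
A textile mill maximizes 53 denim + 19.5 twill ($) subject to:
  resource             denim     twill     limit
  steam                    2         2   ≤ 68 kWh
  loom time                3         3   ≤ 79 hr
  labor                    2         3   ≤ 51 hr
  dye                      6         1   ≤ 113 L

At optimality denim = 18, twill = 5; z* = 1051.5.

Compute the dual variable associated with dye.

7.5

At the optimum: steam uses 46 of 68 (slack = 22); loom time uses 69 of 79 (slack = 10); labor uses 51 of 51 (binding); dye uses 113 of 113 (binding).
Slack constraints have shadow price 0 (complementary slackness).
From A_Bᵀ y = c: 2·y_labor + 6·y_dye = 53; 3·y_labor + 1·y_dye = 19.5.
Solving: y_labor = 4, y_dye = 7.5.
Shadow price of dye = 7.5.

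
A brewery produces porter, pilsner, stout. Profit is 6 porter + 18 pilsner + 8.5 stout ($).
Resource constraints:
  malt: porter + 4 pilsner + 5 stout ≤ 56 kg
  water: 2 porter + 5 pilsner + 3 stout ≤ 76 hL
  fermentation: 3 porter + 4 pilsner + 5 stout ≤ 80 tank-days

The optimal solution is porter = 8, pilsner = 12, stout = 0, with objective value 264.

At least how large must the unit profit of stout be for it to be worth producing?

16

At the optimum: malt uses 56 of 56 (binding); water uses 76 of 76 (binding); fermentation uses 72 of 80 (slack = 8).
By complementary slackness, y = 0 for the non-binding constraint.
The binding rows give the dual system: 1·y_malt + 2·y_water = 6 and 4·y_malt + 5·y_water = 18.
→ y_malt = 2 and y_water = 2.
stout enters the basis when its profit ≥ yᵀa₃ = 2·5 + 2·3 = 16.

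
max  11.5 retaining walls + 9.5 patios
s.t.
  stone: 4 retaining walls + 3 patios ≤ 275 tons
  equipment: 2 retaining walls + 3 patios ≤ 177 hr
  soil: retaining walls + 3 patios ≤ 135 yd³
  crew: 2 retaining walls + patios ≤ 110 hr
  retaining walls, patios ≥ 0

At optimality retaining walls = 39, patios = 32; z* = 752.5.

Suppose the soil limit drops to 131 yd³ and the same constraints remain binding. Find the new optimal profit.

746.5

At the optimum: stone uses 252 of 275 (slack = 23); equipment uses 174 of 177 (slack = 3); soil uses 135 of 135 (binding); crew uses 110 of 110 (binding).
Slack constraints have shadow price 0 (complementary slackness).
The binding rows give the dual system: 1·y_soil + 2·y_crew = 11.5 and 3·y_soil + 1·y_crew = 9.5.
Solving: y_soil = 1.5, y_crew = 5.
Δz = y_soil·Δb = 1.5 × (-4) = -6, so new z* = 752.5 − 6 = 746.5.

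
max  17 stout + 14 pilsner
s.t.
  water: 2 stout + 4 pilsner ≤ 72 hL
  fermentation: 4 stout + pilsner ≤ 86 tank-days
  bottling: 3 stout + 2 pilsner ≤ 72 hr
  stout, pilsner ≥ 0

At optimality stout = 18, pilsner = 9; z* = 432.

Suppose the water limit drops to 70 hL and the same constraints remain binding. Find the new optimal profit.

At the optimum: water uses 72 of 72 (binding); fermentation uses 81 of 86 (slack = 5); bottling uses 72 of 72 (binding).
Since fermentation is not tight, its dual is 0.
From A_Bᵀ y = c: 2·y_water + 3·y_bottling = 17; 4·y_water + 2·y_bottling = 14.
This yields shadow prices y_water = 1, y_bottling = 5.
Δz = y_water·Δb = 1 × (-2) = -2, so new z* = 432 − 2 = 430.

430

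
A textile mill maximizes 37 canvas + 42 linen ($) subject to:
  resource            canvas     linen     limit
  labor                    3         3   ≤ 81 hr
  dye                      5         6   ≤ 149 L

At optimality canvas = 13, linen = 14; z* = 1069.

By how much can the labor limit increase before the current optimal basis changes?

8.4

Binding constraints: labor, dye. The basis is B = [[3,3],[5,6]] with det 3.
Per unit increase in labor, x* moves by d = (2, -1.6667).
The basis stays optimal until linen reaches 0; allowable increase = 8.4 hr.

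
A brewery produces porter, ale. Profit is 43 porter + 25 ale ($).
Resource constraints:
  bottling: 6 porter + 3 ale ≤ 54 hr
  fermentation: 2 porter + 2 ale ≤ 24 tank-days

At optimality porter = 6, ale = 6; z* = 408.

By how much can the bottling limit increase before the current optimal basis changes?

Binding constraints: bottling, fermentation. The basis is B = [[6,3],[2,2]] with det 6.
Per unit increase in bottling, x* moves by d = (0.3333, -0.3333).
The basis stays optimal until ale reaches 0; allowable increase = 18 hr.

18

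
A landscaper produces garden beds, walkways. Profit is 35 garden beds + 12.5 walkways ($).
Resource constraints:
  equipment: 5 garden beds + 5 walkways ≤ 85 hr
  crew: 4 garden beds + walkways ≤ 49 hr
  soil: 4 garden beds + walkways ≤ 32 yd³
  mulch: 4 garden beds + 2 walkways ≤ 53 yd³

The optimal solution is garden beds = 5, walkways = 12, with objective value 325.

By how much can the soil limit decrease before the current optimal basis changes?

Binding constraints: equipment, soil. The basis is B = [[5,5],[4,1]] with det -15.
Per unit decrease in soil, x* moves by d = (-0.3333, 0.3333).
The basis stays optimal until garden beds reaches 0; allowable decrease = 15 yd³.

15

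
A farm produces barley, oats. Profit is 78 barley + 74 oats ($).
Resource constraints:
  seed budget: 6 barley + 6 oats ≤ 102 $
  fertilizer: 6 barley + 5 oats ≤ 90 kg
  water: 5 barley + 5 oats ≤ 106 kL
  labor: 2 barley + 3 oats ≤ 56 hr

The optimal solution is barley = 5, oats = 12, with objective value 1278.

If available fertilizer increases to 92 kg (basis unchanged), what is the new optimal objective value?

1286

Binding: seed budget and fertilizer. Non-binding: water (21 unused), labor (10 unused).
Since water, labor are not tight, their duals are 0.
Dual feasibility on the basic columns requires 6·y_seed budget + 6·y_fertilizer = 78, 6·y_seed budget + 5·y_fertilizer = 74.
Solving: y_seed budget = 9, y_fertilizer = 4.
Δz = y_fertilizer·Δb = 4 × (2) = 8, so new z* = 1278 + 8 = 1286.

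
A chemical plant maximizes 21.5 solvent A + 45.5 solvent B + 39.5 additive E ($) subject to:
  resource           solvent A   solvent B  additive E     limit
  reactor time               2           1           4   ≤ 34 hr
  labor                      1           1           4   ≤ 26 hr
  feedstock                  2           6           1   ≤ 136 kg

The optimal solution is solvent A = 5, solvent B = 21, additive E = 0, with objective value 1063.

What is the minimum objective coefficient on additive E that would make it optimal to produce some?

44

At the optimum: reactor time uses 31 of 34 (slack = 3); labor uses 26 of 26 (binding); feedstock uses 136 of 136 (binding).
Slack constraints have shadow price 0 (complementary slackness).
From A_Bᵀ y = c: 1·y_labor + 2·y_feedstock = 21.5; 1·y_labor + 6·y_feedstock = 45.5.
→ y_labor = 9.5 and y_feedstock = 6.
additive E enters the basis when its profit ≥ yᵀa₃ = 9.5·4 + 6·1 = 44.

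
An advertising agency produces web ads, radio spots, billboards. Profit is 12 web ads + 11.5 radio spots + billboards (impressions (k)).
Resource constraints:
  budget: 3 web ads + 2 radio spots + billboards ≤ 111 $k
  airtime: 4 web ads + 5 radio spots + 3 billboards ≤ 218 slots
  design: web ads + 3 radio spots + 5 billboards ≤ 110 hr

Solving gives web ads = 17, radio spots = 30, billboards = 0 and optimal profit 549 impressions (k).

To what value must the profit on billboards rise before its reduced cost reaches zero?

Check each constraint at x*: budget 111/111 (tight); airtime 218/218 (tight); design 107/110 (slack 3).
Slack constraints have shadow price 0 (complementary slackness).
The binding rows give the dual system: 3·y_budget + 4·y_airtime = 12 and 2·y_budget + 5·y_airtime = 11.5.
Solving: y_budget = 2, y_airtime = 1.5.
billboards enters the basis when its profit ≥ yᵀa₃ = 2·1 + 1.5·3 = 6.5.

6.5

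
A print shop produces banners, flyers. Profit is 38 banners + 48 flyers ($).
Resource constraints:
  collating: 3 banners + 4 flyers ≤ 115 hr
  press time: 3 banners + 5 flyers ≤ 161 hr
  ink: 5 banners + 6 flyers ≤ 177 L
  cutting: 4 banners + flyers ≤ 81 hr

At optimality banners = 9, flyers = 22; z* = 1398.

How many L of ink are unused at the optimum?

ink used = 5·9 + 6·22 = 177; slack = 177 − 177 = 0.

0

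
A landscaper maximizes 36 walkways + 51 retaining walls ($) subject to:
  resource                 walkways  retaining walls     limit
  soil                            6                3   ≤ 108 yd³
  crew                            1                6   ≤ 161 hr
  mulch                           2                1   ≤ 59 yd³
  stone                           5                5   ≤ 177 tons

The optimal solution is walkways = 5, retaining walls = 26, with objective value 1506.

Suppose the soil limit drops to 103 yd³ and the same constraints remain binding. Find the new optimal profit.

Binding: soil and crew. Non-binding: mulch (23 unused), stone (22 unused).
Slack constraints have shadow price 0 (complementary slackness).
From A_Bᵀ y = c: 6·y_soil + 1·y_crew = 36; 3·y_soil + 6·y_crew = 51.
Solving: y_soil = 5, y_crew = 6.
Δz = y_soil·Δb = 5 × (-5) = -25, so new z* = 1506 − 25 = 1481.

1481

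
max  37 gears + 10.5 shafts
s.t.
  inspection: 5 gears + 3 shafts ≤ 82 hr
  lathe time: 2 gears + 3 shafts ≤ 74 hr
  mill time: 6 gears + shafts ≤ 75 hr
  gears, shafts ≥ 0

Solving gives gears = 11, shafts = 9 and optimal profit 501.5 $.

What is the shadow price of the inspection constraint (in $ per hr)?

2

Check each constraint at x*: inspection 82/82 (tight); lathe time 49/74 (slack 25); mill time 75/75 (tight).
Since lathe time is not tight, its dual is 0.
From A_Bᵀ y = c: 5·y_inspection + 6·y_mill time = 37; 3·y_inspection + 1·y_mill time = 10.5.
This yields shadow prices y_inspection = 2, y_mill time = 4.5.
Shadow price of inspection = 2.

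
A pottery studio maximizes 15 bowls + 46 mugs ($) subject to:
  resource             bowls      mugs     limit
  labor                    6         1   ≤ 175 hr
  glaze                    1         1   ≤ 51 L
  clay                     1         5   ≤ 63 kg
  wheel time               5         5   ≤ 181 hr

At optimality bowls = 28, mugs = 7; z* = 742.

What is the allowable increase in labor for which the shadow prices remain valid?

Binding constraints: labor, clay. The basis is B = [[6,1],[1,5]] with det 29.
Per unit increase in labor, x* moves by d = (0.1724, -0.0345).
The basis stays optimal until wheel time becomes binding; allowable increase = 8.7 hr.

8.7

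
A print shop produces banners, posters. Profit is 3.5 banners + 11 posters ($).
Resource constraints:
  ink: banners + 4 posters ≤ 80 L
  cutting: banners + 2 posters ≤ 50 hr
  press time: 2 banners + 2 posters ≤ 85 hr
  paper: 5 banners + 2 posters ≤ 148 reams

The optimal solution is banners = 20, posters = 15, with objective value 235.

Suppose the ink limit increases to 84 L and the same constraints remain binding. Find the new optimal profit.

Binding: ink and cutting. Non-binding: press time (15 unused), paper (18 unused).
Since press time, paper are not tight, their duals are 0.
Dual feasibility on the basic columns requires 1·y_ink + 1·y_cutting = 3.5, 4·y_ink + 2·y_cutting = 11.
This yields shadow prices y_ink = 2, y_cutting = 1.5.
Δz = y_ink·Δb = 2 × (4) = 8, so new z* = 235 + 8 = 243.

243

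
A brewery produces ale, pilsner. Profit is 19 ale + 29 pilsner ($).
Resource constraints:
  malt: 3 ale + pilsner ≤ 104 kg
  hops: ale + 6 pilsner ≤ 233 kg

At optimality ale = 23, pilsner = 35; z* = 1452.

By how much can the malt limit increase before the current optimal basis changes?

Binding constraints: malt, hops. The basis is B = [[3,1],[1,6]] with det 17.
Per unit increase in malt, x* moves by d = (0.3529, -0.0588).
The basis stays optimal until pilsner reaches 0; allowable increase = 595 kg.

595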